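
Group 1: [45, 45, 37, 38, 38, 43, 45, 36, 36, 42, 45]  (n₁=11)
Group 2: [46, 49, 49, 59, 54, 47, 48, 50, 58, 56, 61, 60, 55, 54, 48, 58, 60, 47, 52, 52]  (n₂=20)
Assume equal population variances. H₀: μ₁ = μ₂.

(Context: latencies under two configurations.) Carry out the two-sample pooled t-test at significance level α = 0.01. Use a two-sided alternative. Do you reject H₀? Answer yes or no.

x̄₁=40.909, s₁=3.910, n₁=11
x̄₂=53.150, s₂=5.008, n₂=20
s_p² = [10·3.910² + 19·5.008²]/29 = 21.7055
SE = √(s_p²·(1/11+1/20)) = 1.7489
t = (40.909−53.150)/1.7489 = -6.9994
df = 29
p-value (two-sided) = 0.00000
At α=0.01: p < α → reject H₀

reject H₀: yes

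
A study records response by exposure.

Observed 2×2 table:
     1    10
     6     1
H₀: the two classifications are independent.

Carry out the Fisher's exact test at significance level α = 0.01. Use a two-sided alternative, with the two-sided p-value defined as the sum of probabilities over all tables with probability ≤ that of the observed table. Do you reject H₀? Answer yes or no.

reject H₀: yes

Margins: r₁=11, r₂=7, c₁=7, c₂=11, n=18
p_obs = C(11,1)·C(7,6)/C(18,7); sum pmf over tables with pmf ≤ p_obs
p-value (two-sided) = 0.00245
At α=0.01: p < α → reject H₀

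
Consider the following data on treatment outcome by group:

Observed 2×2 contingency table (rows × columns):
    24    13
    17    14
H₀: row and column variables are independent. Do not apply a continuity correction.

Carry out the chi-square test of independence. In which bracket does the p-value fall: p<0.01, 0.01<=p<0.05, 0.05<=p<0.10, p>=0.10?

Row totals [37, 31], col totals [41, 27], n=68
χ² = (24−22.31)²/22.31 + (13−14.69)²/14.69 + (17−18.69)²/18.69 + (14−12.31)²/12.31 = 0.7083
df = 1
p-value (upper-tail) = 0.40002
→ bracket: p>=0.10

p-value bracket: p>=0.10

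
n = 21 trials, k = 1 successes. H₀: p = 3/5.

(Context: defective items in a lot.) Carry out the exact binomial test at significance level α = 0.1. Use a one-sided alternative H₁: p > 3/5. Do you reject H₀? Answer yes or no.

Exact binomial: n=21, k=1, p₀=3/5=0.6000
P(X≥1) from Σ C(n,i)·p₀^i·(1−p₀)^(n−i)
p-value (one-sided, H₁ greater) = 1.00000
At α=0.1: p ≥ α → fail to reject H₀

reject H₀: no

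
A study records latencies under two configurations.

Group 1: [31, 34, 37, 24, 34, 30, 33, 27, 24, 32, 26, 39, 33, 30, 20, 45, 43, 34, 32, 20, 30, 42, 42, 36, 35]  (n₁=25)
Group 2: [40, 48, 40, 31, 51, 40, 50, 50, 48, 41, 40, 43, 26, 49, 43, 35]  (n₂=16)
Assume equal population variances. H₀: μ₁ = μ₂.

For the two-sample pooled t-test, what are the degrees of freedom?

df = n₁ + n₂ − 2 = 25 + 16 − 2 = 39

degrees of freedom = 39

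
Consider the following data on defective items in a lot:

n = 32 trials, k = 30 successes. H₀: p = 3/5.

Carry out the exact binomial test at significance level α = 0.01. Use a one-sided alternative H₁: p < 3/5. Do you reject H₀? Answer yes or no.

Exact binomial: n=32, k=30, p₀=3/5=0.6000
P(X≤30) from Σ C(n,i)·p₀^i·(1−p₀)^(n−i)
p-value (one-sided, H₁ less) = 1.00000
At α=0.01: p ≥ α → fail to reject H₀

reject H₀: no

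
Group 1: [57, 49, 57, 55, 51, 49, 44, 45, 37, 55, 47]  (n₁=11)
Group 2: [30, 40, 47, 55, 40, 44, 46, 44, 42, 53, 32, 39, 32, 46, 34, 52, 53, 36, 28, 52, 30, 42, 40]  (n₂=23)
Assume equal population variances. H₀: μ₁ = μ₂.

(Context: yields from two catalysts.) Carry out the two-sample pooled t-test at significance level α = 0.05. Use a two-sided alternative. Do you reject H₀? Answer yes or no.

x̄₁=49.636, s₁=6.233, n₁=11
x̄₂=41.609, s₂=8.195, n₂=23
s_p² = [10·6.233² + 22·8.195²]/32 = 58.3132
SE = √(s_p²·(1/11+1/23)) = 2.7994
t = (49.636−41.609)/2.7994 = 2.8677
df = 32
p-value (two-sided) = 0.00726
At α=0.05: p < α → reject H₀

reject H₀: yes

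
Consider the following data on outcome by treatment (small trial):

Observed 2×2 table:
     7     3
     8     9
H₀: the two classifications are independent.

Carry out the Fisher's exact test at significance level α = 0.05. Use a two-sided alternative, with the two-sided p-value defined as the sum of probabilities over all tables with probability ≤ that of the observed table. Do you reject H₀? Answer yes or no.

Margins: r₁=10, r₂=17, c₁=15, c₂=12, n=27
p_obs = C(10,7)·C(17,8)/C(27,15); sum pmf over tables with pmf ≤ p_obs
p-value (two-sided) = 0.42441
At α=0.05: p ≥ α → fail to reject H₀

reject H₀: no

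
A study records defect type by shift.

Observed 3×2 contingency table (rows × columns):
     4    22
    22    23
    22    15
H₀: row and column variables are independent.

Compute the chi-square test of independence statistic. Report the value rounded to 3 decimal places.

test statistic = 12.631

Row totals [26, 45, 37], col totals [48, 60], n=108
χ² = (4−11.56)²/11.56 + (22−14.44)²/14.44 + (22−20.00)²/20.00 + (23−25.00)²/25.00 + (22−16.44)²/16.44 + (15−20.56)²/20.56 = 12.6307
df = 2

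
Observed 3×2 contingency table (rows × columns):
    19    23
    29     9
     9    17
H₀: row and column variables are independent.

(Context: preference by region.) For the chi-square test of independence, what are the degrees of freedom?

df = (r−1)(c−1) = (3−1)·(2−1) = 2

degrees of freedom = 2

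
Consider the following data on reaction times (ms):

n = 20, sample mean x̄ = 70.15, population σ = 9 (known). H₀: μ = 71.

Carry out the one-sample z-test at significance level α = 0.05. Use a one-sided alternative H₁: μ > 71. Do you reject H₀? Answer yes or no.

reject H₀: no

SE = σ/√n = 9/√20 = 2.0125
z = (x̄−μ₀)/SE = (70.15−71)/2.0125 = -0.4224
p-value (one-sided, H₁ greater) = 0.66362
At α=0.05: p ≥ α → fail to reject H₀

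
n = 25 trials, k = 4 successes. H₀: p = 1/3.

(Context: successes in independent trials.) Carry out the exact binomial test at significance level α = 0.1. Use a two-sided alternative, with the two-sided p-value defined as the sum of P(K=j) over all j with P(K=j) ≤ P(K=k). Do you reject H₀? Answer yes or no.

Exact binomial: n=25, k=4, p₀=1/3=0.3333
P(X=j) = C(n,j)·p₀^j·(1−p₀)^(n−j); p = Σ P(X=j) over j with P(X=j) ≤ P(X=4)
p-value (two-sided) = 0.08771
At α=0.1: p < α → reject H₀

reject H₀: yes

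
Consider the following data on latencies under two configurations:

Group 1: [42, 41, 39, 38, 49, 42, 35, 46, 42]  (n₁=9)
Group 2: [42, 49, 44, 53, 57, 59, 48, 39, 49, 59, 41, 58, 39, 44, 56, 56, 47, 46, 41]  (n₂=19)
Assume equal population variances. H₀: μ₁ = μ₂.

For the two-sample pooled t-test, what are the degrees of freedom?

df = n₁ + n₂ − 2 = 9 + 19 − 2 = 26

degrees of freedom = 26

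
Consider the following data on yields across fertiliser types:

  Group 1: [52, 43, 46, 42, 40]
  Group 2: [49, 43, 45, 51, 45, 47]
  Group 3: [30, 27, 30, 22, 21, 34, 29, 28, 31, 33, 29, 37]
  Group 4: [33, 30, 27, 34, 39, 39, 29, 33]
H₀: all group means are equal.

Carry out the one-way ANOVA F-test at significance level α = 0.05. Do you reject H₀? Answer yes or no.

Group means [44.60, 46.67, 29.25, 33.00], grand mean 36.065
SSB = Σnᵢ(x̄ᵢ−x̄)² = 1671.088; SSW = ΣΣ(x−x̄ᵢ)² = 492.783
MSB = 1671.088/3 = 557.0292; MSW = 492.783/27 = 18.2512
F = MSB/MSW = 30.5201
df = (3, 27)
p-value (upper-tail) = 0.00000
At α=0.05: p < α → reject H₀

reject H₀: yes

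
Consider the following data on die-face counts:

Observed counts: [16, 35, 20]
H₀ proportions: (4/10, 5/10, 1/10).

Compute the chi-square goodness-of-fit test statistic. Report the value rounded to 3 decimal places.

test statistic = 28.859

n = 71; E_i = n·p_i = [28.40, 35.50, 7.10]
χ² = (16−28.40)²/28.40 + (35−35.50)²/35.50 + (20−7.10)²/7.10 = 28.8592
df = 2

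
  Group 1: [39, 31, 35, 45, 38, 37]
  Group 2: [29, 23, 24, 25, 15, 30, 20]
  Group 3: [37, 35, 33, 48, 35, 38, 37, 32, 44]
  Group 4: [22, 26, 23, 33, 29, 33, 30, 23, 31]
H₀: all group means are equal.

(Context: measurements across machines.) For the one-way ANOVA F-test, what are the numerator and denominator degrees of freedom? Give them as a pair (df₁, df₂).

k = 4 groups, N = 31 total
df = (k−1, N−k) = (4−1, 31−4) = (3, 27)

degrees of freedom = [3, 27]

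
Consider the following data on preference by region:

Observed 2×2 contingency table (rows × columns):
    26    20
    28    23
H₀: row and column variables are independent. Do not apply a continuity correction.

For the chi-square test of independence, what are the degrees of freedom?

df = (r−1)(c−1) = (2−1)·(2−1) = 1

degrees of freedom = 1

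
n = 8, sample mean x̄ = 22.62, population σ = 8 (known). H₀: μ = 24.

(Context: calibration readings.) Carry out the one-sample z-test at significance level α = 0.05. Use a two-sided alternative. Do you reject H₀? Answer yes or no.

SE = σ/√n = 8/√8 = 2.8284
z = (x̄−μ₀)/SE = (22.62−24)/2.8284 = -0.4879
p-value (two-sided) = 0.62562
At α=0.05: p ≥ α → fail to reject H₀

reject H₀: no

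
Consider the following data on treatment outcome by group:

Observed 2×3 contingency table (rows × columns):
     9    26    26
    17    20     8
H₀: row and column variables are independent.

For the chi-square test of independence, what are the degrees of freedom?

df = (r−1)(c−1) = (2−1)·(3−1) = 2

degrees of freedom = 2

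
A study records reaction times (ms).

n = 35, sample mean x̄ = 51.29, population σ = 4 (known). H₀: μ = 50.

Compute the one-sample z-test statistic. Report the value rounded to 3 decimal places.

SE = σ/√n = 4/√35 = 0.6761
z = (x̄−μ₀)/SE = (51.29−50)/0.6761 = 1.9079

test statistic = 1.908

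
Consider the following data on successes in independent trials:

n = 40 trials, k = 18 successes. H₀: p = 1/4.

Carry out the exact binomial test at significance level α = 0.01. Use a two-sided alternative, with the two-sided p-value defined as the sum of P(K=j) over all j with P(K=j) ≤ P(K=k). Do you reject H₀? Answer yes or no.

reject H₀: yes

Exact binomial: n=40, k=18, p₀=1/4=0.2500
P(X=j) = C(n,j)·p₀^j·(1−p₀)^(n−j); p = Σ P(X=j) over j with P(X=j) ≤ P(X=18)
p-value (two-sided) = 0.00567
At α=0.01: p < α → reject H₀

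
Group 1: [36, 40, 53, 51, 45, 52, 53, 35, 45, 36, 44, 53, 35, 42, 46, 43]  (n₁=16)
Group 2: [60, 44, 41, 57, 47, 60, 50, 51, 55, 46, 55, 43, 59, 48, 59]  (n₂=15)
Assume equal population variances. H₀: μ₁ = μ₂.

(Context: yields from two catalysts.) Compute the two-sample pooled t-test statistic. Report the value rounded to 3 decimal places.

test statistic = -3.072

x̄₁=44.312, s₁=6.690, n₁=16
x̄₂=51.667, s₂=6.630, n₂=15
s_p² = [15·6.690² + 14·6.630²]/29 = 44.3714
SE = √(s_p²·(1/16+1/15)) = 2.3940
t = (44.312−51.667)/2.3940 = -3.0719
df = 29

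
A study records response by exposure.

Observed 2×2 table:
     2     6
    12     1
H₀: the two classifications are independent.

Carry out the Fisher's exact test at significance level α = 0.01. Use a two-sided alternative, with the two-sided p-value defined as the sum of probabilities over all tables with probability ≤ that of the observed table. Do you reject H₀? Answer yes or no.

reject H₀: yes

Margins: r₁=8, r₂=13, c₁=14, c₂=7, n=21
p_obs = C(8,2)·C(13,12)/C(21,14); sum pmf over tables with pmf ≤ p_obs
p-value (two-sided) = 0.00320
At α=0.01: p < α → reject H₀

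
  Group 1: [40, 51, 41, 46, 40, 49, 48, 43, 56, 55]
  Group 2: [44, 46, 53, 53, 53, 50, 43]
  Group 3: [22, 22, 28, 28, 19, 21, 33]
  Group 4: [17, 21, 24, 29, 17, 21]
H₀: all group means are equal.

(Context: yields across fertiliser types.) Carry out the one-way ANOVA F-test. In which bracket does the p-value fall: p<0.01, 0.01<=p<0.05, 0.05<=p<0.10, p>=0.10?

Group means [46.90, 48.86, 24.71, 21.50], grand mean 37.100
SSB = Σnᵢ(x̄ᵢ−x̄)² = 4462.014; SSW = ΣΣ(x−x̄ᵢ)² = 690.686
MSB = 4462.014/3 = 1487.3381; MSW = 690.686/26 = 26.5648
F = MSB/MSW = 55.9890
df = (3, 26)
p-value (upper-tail) = 0.00000
→ bracket: p<0.01

p-value bracket: p<0.01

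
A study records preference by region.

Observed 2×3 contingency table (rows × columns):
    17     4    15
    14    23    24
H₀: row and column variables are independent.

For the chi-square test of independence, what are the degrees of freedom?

df = (r−1)(c−1) = (2−1)·(3−1) = 2

degrees of freedom = 2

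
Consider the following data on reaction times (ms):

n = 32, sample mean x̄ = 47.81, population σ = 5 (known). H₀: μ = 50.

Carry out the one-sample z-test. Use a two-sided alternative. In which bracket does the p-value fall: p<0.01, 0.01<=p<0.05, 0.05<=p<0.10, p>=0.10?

p-value bracket: 0.01<=p<0.05

SE = σ/√n = 5/√32 = 0.8839
z = (x̄−μ₀)/SE = (47.81−50)/0.8839 = -2.4777
p-value (two-sided) = 0.01322
→ bracket: 0.01<=p<0.05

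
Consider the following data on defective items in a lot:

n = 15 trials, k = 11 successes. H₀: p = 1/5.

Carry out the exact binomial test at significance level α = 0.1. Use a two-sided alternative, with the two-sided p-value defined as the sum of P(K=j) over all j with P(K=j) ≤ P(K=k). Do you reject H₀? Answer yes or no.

reject H₀: yes

Exact binomial: n=15, k=11, p₀=1/5=0.2000
P(X=j) = C(n,j)·p₀^j·(1−p₀)^(n−j); p = Σ P(X=j) over j with P(X=j) ≤ P(X=11)
p-value (two-sided) = 0.00001
At α=0.1: p < α → reject H₀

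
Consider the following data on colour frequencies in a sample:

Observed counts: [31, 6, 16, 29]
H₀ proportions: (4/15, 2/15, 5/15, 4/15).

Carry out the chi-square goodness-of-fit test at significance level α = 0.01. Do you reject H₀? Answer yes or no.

n = 82; E_i = n·p_i = [21.87, 10.93, 27.33, 21.87]
χ² = (31−21.87)²/21.87 + (6−10.93)²/10.93 + (16−27.33)²/27.33 + (29−21.87)²/21.87 = 13.0671
df = 3
p-value (upper-tail) = 0.00449
At α=0.01: p < α → reject H₀

reject H₀: yes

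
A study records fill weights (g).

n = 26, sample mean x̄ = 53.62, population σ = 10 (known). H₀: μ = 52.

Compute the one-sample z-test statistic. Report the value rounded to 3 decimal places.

test statistic = 0.826

SE = σ/√n = 10/√26 = 1.9612
z = (x̄−μ₀)/SE = (53.62−52)/1.9612 = 0.8260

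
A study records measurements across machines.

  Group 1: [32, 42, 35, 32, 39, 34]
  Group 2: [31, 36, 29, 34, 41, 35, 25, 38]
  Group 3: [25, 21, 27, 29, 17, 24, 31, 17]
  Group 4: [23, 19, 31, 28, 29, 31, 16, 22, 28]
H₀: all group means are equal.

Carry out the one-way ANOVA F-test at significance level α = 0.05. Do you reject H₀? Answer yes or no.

reject H₀: yes

Group means [35.67, 33.62, 23.88, 25.22], grand mean 29.065
SSB = Σnᵢ(x̄ᵢ−x̄)² = 776.232; SSW = ΣΣ(x−x̄ᵢ)² = 691.639
MSB = 776.232/3 = 258.7440; MSW = 691.639/27 = 25.6163
F = MSB/MSW = 10.1008
df = (3, 27)
p-value (upper-tail) = 0.00012
At α=0.05: p < α → reject H₀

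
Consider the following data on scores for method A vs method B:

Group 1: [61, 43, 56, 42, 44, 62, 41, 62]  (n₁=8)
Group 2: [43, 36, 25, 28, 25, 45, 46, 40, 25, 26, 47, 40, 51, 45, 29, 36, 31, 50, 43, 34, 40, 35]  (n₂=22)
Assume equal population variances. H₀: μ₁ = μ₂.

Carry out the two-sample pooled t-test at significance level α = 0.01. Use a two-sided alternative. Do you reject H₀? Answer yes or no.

reject H₀: yes

x̄₁=51.375, s₁=9.709, n₁=8
x̄₂=37.273, s₂=8.509, n₂=22
s_p² = [7·9.709² + 21·8.509²]/28 = 77.8657
SE = √(s_p²·(1/8+1/22)) = 3.6432
t = (51.375−37.273)/3.6432 = 3.8709
df = 28
p-value (two-sided) = 0.00059
At α=0.01: p < α → reject H₀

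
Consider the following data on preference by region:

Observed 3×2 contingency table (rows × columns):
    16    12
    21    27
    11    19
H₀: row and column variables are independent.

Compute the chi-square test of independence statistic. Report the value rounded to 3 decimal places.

test statistic = 2.534

Row totals [28, 48, 30], col totals [48, 58], n=106
χ² = (16−12.68)²/12.68 + (12−15.32)²/15.32 + (21−21.74)²/21.74 + (27−26.26)²/26.26 + (11−13.58)²/13.58 + (19−16.42)²/16.42 = 2.5339
df = 2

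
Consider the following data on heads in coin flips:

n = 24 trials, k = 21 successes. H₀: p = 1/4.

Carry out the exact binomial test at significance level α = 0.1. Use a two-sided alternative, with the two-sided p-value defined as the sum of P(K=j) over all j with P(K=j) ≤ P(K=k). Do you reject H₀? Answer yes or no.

reject H₀: yes

Exact binomial: n=24, k=21, p₀=1/4=0.2500
P(X=j) = C(n,j)·p₀^j·(1−p₀)^(n−j); p = Σ P(X=j) over j with P(X=j) ≤ P(X=21)
p-value (two-sided) = 0.00000
At α=0.1: p < α → reject H₀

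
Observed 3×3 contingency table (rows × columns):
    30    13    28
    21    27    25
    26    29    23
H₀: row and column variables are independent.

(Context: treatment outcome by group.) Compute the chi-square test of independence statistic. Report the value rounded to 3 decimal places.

test statistic = 8.504

Row totals [71, 73, 78], col totals [77, 69, 76], n=222
χ² = (30−24.63)²/24.63 + (13−22.07)²/22.07 + (28−24.31)²/24.31 + (21−25.32)²/25.32 + (27−22.69)²/22.69 + (25−24.99)²/24.99 + (26−27.05)²/27.05 + (29−24.24)²/24.24 + (23−26.70)²/26.70 = 8.5037
df = 4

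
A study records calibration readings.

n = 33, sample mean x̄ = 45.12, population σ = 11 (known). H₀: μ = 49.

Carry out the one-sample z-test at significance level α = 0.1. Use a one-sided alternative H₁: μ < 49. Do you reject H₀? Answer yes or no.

SE = σ/√n = 11/√33 = 1.9149
z = (x̄−μ₀)/SE = (45.12−49)/1.9149 = -2.0263
p-value (one-sided, H₁ less) = 0.02137
At α=0.1: p < α → reject H₀

reject H₀: yes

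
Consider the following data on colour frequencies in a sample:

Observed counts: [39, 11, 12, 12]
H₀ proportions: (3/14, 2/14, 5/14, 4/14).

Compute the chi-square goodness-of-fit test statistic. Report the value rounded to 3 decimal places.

n = 74; E_i = n·p_i = [15.86, 10.57, 26.43, 21.14]
χ² = (39−15.86)²/15.86 + (11−10.57)²/10.57 + (12−26.43)²/26.43 + (12−21.14)²/21.14 = 45.6243
df = 3

test statistic = 45.624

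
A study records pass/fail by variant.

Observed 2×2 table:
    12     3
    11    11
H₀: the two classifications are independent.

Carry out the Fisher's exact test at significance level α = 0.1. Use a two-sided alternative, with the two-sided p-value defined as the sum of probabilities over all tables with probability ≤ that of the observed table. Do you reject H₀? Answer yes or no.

reject H₀: yes

Margins: r₁=15, r₂=22, c₁=23, c₂=14, n=37
p_obs = C(15,12)·C(22,11)/C(37,23); sum pmf over tables with pmf ≤ p_obs
p-value (two-sided) = 0.09049
At α=0.1: p < α → reject H₀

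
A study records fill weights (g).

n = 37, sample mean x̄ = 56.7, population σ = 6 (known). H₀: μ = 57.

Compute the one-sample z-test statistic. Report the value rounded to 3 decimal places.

test statistic = -0.304

SE = σ/√n = 6/√37 = 0.9864
z = (x̄−μ₀)/SE = (56.7−57)/0.9864 = -0.3041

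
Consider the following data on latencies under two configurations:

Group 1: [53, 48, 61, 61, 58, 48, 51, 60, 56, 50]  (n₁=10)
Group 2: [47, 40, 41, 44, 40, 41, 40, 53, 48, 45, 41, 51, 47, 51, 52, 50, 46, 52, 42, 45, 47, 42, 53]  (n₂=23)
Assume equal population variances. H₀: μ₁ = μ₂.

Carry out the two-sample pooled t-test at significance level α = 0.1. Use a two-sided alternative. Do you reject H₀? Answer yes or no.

x̄₁=54.600, s₁=5.254, n₁=10
x̄₂=46.000, s₂=4.592, n₂=23
s_p² = [9·5.254² + 22·4.592²]/31 = 22.9806
SE = √(s_p²·(1/10+1/23)) = 1.8158
t = (54.600−46.000)/1.8158 = 4.7361
df = 31
p-value (two-sided) = 0.00005
At α=0.1: p < α → reject H₀

reject H₀: yes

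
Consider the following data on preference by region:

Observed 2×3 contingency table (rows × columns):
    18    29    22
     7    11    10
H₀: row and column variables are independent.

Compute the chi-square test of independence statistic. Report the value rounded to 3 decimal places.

test statistic = 0.134

Row totals [69, 28], col totals [25, 40, 32], n=97
χ² = (18−17.78)²/17.78 + (29−28.45)²/28.45 + (22−22.76)²/22.76 + (7−7.22)²/7.22 + (11−11.55)²/11.55 + (10−9.24)²/9.24 = 0.1341
df = 2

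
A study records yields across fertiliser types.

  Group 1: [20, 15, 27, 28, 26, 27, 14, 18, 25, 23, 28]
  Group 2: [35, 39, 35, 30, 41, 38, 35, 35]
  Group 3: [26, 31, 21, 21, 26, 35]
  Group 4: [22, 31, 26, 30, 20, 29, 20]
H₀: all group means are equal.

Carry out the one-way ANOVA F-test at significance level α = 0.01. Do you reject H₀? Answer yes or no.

Group means [22.82, 36.00, 26.67, 25.43], grand mean 27.406
SSB = Σnᵢ(x̄ᵢ−x̄)² = 853.035; SSW = ΣΣ(x−x̄ᵢ)² = 640.684
MSB = 853.035/3 = 284.3449; MSW = 640.684/28 = 22.8816
F = MSB/MSW = 12.4268
df = (3, 28)
p-value (upper-tail) = 0.00002
At α=0.01: p < α → reject H₀

reject H₀: yes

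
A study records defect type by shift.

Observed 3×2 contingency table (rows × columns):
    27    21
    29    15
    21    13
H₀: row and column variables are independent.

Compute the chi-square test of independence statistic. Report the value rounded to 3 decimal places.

test statistic = 0.910

Row totals [48, 44, 34], col totals [77, 49], n=126
χ² = (27−29.33)²/29.33 + (21−18.67)²/18.67 + (29−26.89)²/26.89 + (15−17.11)²/17.11 + (21−20.78)²/20.78 + (13−13.22)²/13.22 = 0.9096
df = 2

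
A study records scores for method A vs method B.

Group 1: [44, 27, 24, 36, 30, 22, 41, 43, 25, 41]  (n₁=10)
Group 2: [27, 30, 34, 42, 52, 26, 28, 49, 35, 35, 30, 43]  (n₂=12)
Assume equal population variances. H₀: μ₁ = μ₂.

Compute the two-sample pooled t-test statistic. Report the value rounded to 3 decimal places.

test statistic = -0.705

x̄₁=33.300, s₁=8.616, n₁=10
x̄₂=35.917, s₂=8.702, n₂=12
s_p² = [9·8.616² + 11·8.702²]/20 = 75.0508
SE = √(s_p²·(1/10+1/12)) = 3.7094
t = (33.300−35.917)/3.7094 = -0.7054
df = 20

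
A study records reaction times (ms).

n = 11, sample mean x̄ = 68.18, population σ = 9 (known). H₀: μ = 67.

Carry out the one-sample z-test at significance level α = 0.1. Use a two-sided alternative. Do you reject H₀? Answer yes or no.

SE = σ/√n = 9/√11 = 2.7136
z = (x̄−μ₀)/SE = (68.18−67)/2.7136 = 0.4348
p-value (two-sided) = 0.66367
At α=0.1: p ≥ α → fail to reject H₀

reject H₀: no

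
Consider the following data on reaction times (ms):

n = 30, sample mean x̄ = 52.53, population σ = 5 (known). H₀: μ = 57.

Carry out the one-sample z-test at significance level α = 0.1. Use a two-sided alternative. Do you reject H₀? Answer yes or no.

reject H₀: yes

SE = σ/√n = 5/√30 = 0.9129
z = (x̄−μ₀)/SE = (52.53−57)/0.9129 = -4.8966
p-value (two-sided) = 0.00000
At α=0.1: p < α → reject H₀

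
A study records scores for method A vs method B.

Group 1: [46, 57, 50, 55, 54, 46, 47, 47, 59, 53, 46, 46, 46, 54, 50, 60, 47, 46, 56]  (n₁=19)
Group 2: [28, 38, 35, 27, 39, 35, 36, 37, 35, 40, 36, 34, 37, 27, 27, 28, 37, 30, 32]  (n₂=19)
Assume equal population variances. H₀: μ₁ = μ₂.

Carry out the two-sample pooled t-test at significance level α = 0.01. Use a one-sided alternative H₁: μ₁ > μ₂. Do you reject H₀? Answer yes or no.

reject H₀: yes

x̄₁=50.789, s₁=4.962, n₁=19
x̄₂=33.579, s₂=4.414, n₂=19
s_p² = [18·4.962² + 18·4.414²]/36 = 22.0497
SE = √(s_p²·(1/19+1/19)) = 1.5235
t = (50.789−33.579)/1.5235 = 11.2968
df = 36
p-value (one-sided, H₁ greater) = 0.00000
At α=0.01: p < α → reject H₀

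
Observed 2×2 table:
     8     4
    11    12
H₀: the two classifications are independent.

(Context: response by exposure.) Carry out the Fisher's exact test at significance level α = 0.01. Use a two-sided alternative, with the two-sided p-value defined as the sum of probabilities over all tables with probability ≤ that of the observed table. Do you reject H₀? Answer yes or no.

reject H₀: no

Margins: r₁=12, r₂=23, c₁=19, c₂=16, n=35
p_obs = C(12,8)·C(23,11)/C(35,19); sum pmf over tables with pmf ≤ p_obs
p-value (two-sided) = 0.47586
At α=0.01: p ≥ α → fail to reject H₀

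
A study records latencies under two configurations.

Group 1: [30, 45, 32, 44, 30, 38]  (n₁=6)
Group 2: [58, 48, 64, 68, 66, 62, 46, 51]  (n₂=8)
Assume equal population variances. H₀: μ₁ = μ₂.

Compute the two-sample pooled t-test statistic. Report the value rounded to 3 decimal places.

test statistic = -5.025

x̄₁=36.500, s₁=6.863, n₁=6
x̄₂=57.875, s₂=8.526, n₂=8
s_p² = [5·6.863² + 7·8.526²]/12 = 62.0312
SE = √(s_p²·(1/6+1/8)) = 4.2535
t = (36.500−57.875)/4.2535 = -5.0252
df = 12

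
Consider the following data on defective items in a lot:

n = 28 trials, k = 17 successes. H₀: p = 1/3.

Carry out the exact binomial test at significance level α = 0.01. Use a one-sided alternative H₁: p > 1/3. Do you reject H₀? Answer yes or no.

Exact binomial: n=28, k=17, p₀=1/3=0.3333
P(X≥17) from Σ C(n,i)·p₀^i·(1−p₀)^(n−i)
p-value (one-sided, H₁ greater) = 0.00271
At α=0.01: p < α → reject H₀

reject H₀: yes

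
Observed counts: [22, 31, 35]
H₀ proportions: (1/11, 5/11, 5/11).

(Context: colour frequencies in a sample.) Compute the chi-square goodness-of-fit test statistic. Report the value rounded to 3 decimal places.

test statistic = 27.150

n = 88; E_i = n·p_i = [8.00, 40.00, 40.00]
χ² = (22−8.00)²/8.00 + (31−40.00)²/40.00 + (35−40.00)²/40.00 = 27.1500
df = 2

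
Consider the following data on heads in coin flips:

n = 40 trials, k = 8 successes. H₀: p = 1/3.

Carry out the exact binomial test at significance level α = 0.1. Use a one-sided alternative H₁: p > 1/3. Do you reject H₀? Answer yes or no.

reject H₀: no

Exact binomial: n=40, k=8, p₀=1/3=0.3333
P(X≥8) from Σ C(n,i)·p₀^i·(1−p₀)^(n−i)
p-value (one-sided, H₁ greater) = 0.97890
At α=0.1: p ≥ α → fail to reject H₀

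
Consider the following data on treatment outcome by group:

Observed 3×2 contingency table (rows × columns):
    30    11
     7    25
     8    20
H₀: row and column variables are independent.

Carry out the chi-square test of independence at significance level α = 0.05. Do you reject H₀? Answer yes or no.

Row totals [41, 32, 28], col totals [45, 56], n=101
χ² = (30−18.27)²/18.27 + (11−22.73)²/22.73 + (7−14.26)²/14.26 + (25−17.74)²/17.74 + (8−12.48)²/12.48 + (20−15.52)²/15.52 = 23.1493
df = 2
p-value (upper-tail) = 0.00001
At α=0.05: p < α → reject H₀

reject H₀: yes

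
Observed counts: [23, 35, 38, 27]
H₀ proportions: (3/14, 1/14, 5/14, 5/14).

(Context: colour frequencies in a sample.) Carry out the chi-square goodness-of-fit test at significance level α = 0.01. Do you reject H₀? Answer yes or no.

reject H₀: yes

n = 123; E_i = n·p_i = [26.36, 8.79, 43.93, 43.93]
χ² = (23−26.36)²/26.36 + (35−8.79)²/8.79 + (38−43.93)²/43.93 + (27−43.93)²/43.93 = 85.9680
df = 3
p-value (upper-tail) = 0.00000
At α=0.01: p < α → reject H₀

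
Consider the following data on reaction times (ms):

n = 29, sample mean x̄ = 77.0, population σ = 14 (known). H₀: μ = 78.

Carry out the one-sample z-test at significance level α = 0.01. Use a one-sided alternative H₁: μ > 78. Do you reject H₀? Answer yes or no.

reject H₀: no

SE = σ/√n = 14/√29 = 2.5997
z = (x̄−μ₀)/SE = (77.0−78)/2.5997 = -0.3847
p-value (one-sided, H₁ greater) = 0.64975
At α=0.01: p ≥ α → fail to reject H₀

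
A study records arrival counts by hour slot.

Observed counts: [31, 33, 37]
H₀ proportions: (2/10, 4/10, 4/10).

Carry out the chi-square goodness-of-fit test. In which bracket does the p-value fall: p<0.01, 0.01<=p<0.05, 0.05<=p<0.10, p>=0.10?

n = 101; E_i = n·p_i = [20.20, 40.40, 40.40]
χ² = (31−20.20)²/20.20 + (33−40.40)²/40.40 + (37−40.40)²/40.40 = 7.4158
df = 2
p-value (upper-tail) = 0.02453
→ bracket: 0.01<=p<0.05

p-value bracket: 0.01<=p<0.05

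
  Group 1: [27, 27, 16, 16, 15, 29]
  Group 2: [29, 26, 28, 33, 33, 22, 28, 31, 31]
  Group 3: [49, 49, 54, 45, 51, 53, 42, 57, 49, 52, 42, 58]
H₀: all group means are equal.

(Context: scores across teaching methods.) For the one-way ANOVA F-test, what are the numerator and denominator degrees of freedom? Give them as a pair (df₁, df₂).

degrees of freedom = [2, 24]

k = 3 groups, N = 27 total
df = (k−1, N−k) = (3−1, 27−3) = (2, 24)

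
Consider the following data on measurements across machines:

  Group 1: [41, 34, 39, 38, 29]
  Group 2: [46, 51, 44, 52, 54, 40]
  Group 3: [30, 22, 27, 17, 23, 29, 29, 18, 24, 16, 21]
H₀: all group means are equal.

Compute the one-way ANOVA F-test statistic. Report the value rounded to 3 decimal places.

test statistic = 46.973

Group means [36.20, 47.83, 23.27], grand mean 32.909
SSB = Σnᵢ(x̄ᵢ−x̄)² = 2412.003; SSW = ΣΣ(x−x̄ᵢ)² = 487.815
MSB = 2412.003/2 = 1206.0015; MSW = 487.815/19 = 25.6745
F = MSB/MSW = 46.9728
df = (2, 19)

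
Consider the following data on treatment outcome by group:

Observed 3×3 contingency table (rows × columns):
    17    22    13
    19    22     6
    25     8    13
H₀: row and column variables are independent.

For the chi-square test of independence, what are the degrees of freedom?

degrees of freedom = 4

df = (r−1)(c−1) = (3−1)·(3−1) = 4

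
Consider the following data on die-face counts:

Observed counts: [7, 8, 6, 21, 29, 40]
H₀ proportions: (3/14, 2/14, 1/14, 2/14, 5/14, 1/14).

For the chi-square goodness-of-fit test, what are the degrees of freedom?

degrees of freedom = 5

df = k − 1 = 6 − 1 = 5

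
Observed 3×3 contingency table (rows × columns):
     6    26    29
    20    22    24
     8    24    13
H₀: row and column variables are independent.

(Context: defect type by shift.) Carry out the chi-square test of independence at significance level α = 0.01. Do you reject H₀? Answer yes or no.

reject H₀: no

Row totals [61, 66, 45], col totals [34, 72, 66], n=172
χ² = (6−12.06)²/12.06 + (26−25.53)²/25.53 + (29−23.41)²/23.41 + (20−13.05)²/13.05 + (22−27.63)²/27.63 + (24−25.33)²/25.33 + (8−8.90)²/8.90 + (24−18.84)²/18.84 + (13−17.27)²/17.27 = 11.8702
df = 4
p-value (upper-tail) = 0.01834
At α=0.01: p ≥ α → fail to reject H₀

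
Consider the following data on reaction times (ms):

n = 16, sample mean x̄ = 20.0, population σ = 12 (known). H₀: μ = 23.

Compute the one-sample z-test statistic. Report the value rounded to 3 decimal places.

test statistic = -1.000

SE = σ/√n = 12/√16 = 3.0000
z = (x̄−μ₀)/SE = (20.0−23)/3.0000 = -1.0000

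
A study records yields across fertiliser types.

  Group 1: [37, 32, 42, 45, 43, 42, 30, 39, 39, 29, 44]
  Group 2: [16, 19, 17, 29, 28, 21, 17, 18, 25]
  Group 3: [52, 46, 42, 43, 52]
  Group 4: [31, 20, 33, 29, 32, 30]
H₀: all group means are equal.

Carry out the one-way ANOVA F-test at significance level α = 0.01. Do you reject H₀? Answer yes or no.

Group means [38.36, 21.11, 47.00, 29.17], grand mean 32.968
SSB = Σnᵢ(x̄ᵢ−x̄)² = 2656.700; SSW = ΣΣ(x−x̄ᵢ)² = 726.268
MSB = 2656.700/3 = 885.5667; MSW = 726.268/27 = 26.8988
F = MSB/MSW = 32.9222
df = (3, 27)
p-value (upper-tail) = 0.00000
At α=0.01: p < α → reject H₀

reject H₀: yes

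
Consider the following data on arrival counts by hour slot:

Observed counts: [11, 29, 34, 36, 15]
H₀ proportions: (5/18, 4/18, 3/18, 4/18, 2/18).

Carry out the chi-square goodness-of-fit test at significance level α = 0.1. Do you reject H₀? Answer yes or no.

reject H₀: yes

n = 125; E_i = n·p_i = [34.72, 27.78, 20.83, 27.78, 13.89]
χ² = (11−34.72)²/34.72 + (29−27.78)²/27.78 + (34−20.83)²/20.83 + (36−27.78)²/27.78 + (15−13.89)²/13.89 = 27.1048
df = 4
p-value (upper-tail) = 0.00002
At α=0.1: p < α → reject H₀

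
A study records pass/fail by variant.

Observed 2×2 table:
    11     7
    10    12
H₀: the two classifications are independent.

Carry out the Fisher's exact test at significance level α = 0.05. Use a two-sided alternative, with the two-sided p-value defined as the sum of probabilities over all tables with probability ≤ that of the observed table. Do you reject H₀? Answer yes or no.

Margins: r₁=18, r₂=22, c₁=21, c₂=19, n=40
p_obs = C(18,11)·C(22,10)/C(40,21); sum pmf over tables with pmf ≤ p_obs
p-value (two-sided) = 0.35959
At α=0.05: p ≥ α → fail to reject H₀

reject H₀: no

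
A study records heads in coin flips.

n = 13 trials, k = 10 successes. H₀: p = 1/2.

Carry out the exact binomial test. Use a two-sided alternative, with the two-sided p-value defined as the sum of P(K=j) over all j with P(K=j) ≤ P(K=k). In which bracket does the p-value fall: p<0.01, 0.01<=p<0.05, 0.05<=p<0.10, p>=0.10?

Exact binomial: n=13, k=10, p₀=1/2=0.5000
P(X=j) = C(n,j)·p₀^j·(1−p₀)^(n−j); p = Σ P(X=j) over j with P(X=j) ≤ P(X=10)
p-value (two-sided) = 0.09229
→ bracket: 0.05<=p<0.10

p-value bracket: 0.05<=p<0.10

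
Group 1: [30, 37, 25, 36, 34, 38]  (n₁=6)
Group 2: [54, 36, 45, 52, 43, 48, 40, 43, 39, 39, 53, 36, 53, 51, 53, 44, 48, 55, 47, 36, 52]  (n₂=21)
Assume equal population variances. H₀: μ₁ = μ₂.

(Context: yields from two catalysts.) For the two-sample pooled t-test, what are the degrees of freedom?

degrees of freedom = 25

df = n₁ + n₂ − 2 = 6 + 21 − 2 = 25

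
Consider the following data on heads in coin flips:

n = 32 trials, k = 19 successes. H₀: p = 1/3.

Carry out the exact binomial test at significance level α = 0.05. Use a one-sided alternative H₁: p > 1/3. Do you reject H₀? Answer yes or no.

Exact binomial: n=32, k=19, p₀=1/3=0.3333
P(X≥19) from Σ C(n,i)·p₀^i·(1−p₀)^(n−i)
p-value (one-sided, H₁ greater) = 0.00222
At α=0.05: p < α → reject H₀

reject H₀: yes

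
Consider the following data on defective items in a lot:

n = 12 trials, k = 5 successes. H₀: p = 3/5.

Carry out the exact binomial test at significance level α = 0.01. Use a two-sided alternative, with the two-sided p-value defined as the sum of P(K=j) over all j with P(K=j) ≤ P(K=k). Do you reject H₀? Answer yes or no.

reject H₀: no

Exact binomial: n=12, k=5, p₀=3/5=0.6000
P(X=j) = C(n,j)·p₀^j·(1−p₀)^(n−j); p = Σ P(X=j) over j with P(X=j) ≤ P(X=5)
p-value (two-sided) = 0.24166
At α=0.01: p ≥ α → fail to reject H₀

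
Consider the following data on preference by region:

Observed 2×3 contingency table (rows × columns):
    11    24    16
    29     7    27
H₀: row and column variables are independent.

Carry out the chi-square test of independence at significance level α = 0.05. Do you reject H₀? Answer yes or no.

reject H₀: yes

Row totals [51, 63], col totals [40, 31, 43], n=114
χ² = (11−17.89)²/17.89 + (24−13.87)²/13.87 + (16−19.24)²/19.24 + (29−22.11)²/22.11 + (7−17.13)²/17.13 + (27−23.76)²/23.76 = 19.1860
df = 2
p-value (upper-tail) = 0.00007
At α=0.05: p < α → reject H₀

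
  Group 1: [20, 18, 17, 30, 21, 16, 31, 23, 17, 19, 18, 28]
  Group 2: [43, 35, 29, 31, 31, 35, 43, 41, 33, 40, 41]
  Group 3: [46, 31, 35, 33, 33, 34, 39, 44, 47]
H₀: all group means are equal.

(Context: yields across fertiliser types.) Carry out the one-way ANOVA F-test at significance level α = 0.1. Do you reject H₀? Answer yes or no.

reject H₀: yes

Group means [21.50, 36.55, 38.00], grand mean 31.312
SSB = Σnᵢ(x̄ᵢ−x̄)² = 1859.148; SSW = ΣΣ(x−x̄ᵢ)² = 887.727
MSB = 1859.148/2 = 929.5739; MSW = 887.727/29 = 30.6113
F = MSB/MSW = 30.3670
df = (2, 29)
p-value (upper-tail) = 0.00000
At α=0.1: p < α → reject H₀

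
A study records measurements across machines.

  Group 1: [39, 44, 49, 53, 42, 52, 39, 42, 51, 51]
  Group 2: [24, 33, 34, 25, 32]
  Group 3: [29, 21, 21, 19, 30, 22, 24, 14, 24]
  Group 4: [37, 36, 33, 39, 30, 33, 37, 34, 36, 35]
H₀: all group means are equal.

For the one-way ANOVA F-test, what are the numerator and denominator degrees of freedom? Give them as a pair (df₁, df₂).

k = 4 groups, N = 34 total
df = (k−1, N−k) = (4−1, 34−4) = (3, 30)

degrees of freedom = [3, 30]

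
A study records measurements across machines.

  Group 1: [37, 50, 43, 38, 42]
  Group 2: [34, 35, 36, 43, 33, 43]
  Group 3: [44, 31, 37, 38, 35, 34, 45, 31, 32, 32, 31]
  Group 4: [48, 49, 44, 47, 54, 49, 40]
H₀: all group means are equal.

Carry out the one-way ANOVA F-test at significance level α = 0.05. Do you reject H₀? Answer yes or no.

reject H₀: yes

Group means [42.00, 37.33, 35.45, 47.29], grand mean 39.828
SSB = Σnᵢ(x̄ᵢ−x̄)² = 660.649; SSW = ΣΣ(x−x̄ᵢ)² = 581.489
MSB = 660.649/3 = 220.2163; MSW = 581.489/25 = 23.2596
F = MSB/MSW = 9.4678
df = (3, 25)
p-value (upper-tail) = 0.00023
At α=0.05: p < α → reject H₀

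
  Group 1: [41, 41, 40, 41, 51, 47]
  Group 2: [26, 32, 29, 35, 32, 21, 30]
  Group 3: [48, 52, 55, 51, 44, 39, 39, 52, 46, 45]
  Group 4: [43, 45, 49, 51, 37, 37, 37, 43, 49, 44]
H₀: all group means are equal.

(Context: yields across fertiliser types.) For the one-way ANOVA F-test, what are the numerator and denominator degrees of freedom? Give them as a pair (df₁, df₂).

degrees of freedom = [3, 29]

k = 4 groups, N = 33 total
df = (k−1, N−k) = (4−1, 33−4) = (3, 29)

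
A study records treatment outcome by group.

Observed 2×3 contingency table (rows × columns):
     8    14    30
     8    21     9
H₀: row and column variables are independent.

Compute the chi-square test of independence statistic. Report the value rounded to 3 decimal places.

test statistic = 10.791

Row totals [52, 38], col totals [16, 35, 39], n=90
χ² = (8−9.24)²/9.24 + (14−20.22)²/20.22 + (30−22.53)²/22.53 + (8−6.76)²/6.76 + (21−14.78)²/14.78 + (9−16.47)²/16.47 = 10.7910
df = 2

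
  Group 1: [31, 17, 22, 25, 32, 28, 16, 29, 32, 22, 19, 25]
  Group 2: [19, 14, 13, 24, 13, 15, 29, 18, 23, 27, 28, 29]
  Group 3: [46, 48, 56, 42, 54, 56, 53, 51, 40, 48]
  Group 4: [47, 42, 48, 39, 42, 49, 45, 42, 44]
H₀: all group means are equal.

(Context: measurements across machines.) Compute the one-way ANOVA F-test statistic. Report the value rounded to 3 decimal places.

Group means [24.83, 21.00, 49.40, 44.22], grand mean 33.535
SSB = Σnᵢ(x̄ᵢ−x̄)² = 6339.075; SSW = ΣΣ(x−x̄ᵢ)² = 1179.622
MSB = 6339.075/3 = 2113.0252; MSW = 1179.622/39 = 30.2467
F = MSB/MSW = 69.8596
df = (3, 39)

test statistic = 69.860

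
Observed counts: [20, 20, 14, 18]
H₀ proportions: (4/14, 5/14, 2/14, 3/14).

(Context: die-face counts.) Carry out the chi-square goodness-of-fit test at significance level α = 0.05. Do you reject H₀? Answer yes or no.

reject H₀: no

n = 72; E_i = n·p_i = [20.57, 25.71, 10.29, 15.43]
χ² = (20−20.57)²/20.57 + (20−25.71)²/25.71 + (14−10.29)²/10.29 + (18−15.43)²/15.43 = 3.0556
df = 3
p-value (upper-tail) = 0.38314
At α=0.05: p ≥ α → fail to reject H₀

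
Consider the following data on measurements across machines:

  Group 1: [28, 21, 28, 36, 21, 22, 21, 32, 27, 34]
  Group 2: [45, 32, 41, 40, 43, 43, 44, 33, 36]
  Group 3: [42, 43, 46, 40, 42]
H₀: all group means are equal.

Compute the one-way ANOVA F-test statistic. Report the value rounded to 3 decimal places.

test statistic = 23.754

Group means [27.00, 39.67, 42.60], grand mean 35.000
SSB = Σnᵢ(x̄ᵢ−x̄)² = 1124.800; SSW = ΣΣ(x−x̄ᵢ)² = 497.200
MSB = 1124.800/2 = 562.4000; MSW = 497.200/21 = 23.6762
F = MSB/MSW = 23.7538
df = (2, 21)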